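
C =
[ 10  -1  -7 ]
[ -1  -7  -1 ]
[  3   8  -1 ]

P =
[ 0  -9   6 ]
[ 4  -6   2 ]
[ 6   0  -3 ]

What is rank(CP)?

2

First compute CP:
[[-46, -84,  79],
 [-34,  51, -17],
 [ 26, -75,  37]]
Now row reduce the product.
R2 ← R2 − (17/23)·R1: [0, 2601/23, -1734/23]
R3 ← R3 + (13/23)·R1: [0, -2817/23, 1878/23]
R3 ← R3 + (313/289)·R2: [0, 0, 0]
2 nonzero rows, so rank(CP) = 2.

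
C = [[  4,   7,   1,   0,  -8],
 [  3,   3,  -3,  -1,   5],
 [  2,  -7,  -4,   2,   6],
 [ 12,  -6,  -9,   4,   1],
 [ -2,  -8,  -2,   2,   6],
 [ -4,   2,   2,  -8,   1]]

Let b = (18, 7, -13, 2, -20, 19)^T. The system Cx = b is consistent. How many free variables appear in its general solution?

0

Row reduce the augmented matrix [C | b].
R2 ← R2 − (3/4)·R1: [0, -9/4, -15/4, -1, 11, -13/2]
R3 ← R3 − (1/2)·R1: [0, -21/2, -9/2, 2, 10, -22]
R4 ← R4 − (3)·R1: [0, -27, -12, 4, 25, -52]
R5 ← R5 + (1/2)·R1: [0, -9/2, -3/2, 2, 2, -11]
R6 ← R6 + R1: [0, 9, 3, -8, -7, 37]
R3 ← R3 − (14/3)·R2: [0, 0, 13, 20/3, -124/3, 25/3]
R4 ← R4 − (12)·R2: [0, 0, 33, 16, -107, 26]
R5 ← R5 − (2)·R2: [0, 0, 6, 4, -20, 2]
R6 ← R6 + (4)·R2: [0, 0, -12, -12, 37, 11]
R4 ← R4 − (33/13)·R3: [0, 0, 0, -12/13, -27/13, 63/13]
R5 ← R5 − (6/13)·R3: [0, 0, 0, 12/13, -12/13, -24/13]
R6 ← R6 + (12/13)·R3: [0, 0, 0, -76/13, -15/13, 243/13]
R5 ← R5 + R4: [0, 0, 0, 0, -3, 3]
R6 ← R6 − (19/3)·R4: [0, 0, 0, 0, 12, -12]
R6 ← R6 + (4)·R5: [0, 0, 0, 0, 0, 0]
The echelon form has 5 nonzero rows, and every pivot lies in the first 5 columns, so rank(C) = rank([C|b]) = 5.
The system is consistent.
Free variables = (unknowns) − (rank) = 5 − 5 = 0.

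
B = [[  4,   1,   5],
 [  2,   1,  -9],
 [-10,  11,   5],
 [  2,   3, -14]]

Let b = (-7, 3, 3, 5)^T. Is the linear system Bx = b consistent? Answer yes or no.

Row reduce the augmented matrix [B | b].
R2 ← R2 − (1/2)·R1: [0, 1/2, -23/2, 13/2]
R3 ← R3 + (5/2)·R1: [0, 27/2, 35/2, -29/2]
R4 ← R4 − (1/2)·R1: [0, 5/2, -33/2, 17/2]
R3 ← R3 − (27)·R2: [0, 0, 328, -190]
R4 ← R4 − (5)·R2: [0, 0, 41, -24]
R4 ← R4 − (1/8)·R3: [0, 0, 0, -1/4]
The echelon form has 4 nonzero rows; the last pivot sits in the augmented column, so rank(B) = 3 but rank([B|b]) = 4.
Since the ranks differ, the system is inconsistent.

no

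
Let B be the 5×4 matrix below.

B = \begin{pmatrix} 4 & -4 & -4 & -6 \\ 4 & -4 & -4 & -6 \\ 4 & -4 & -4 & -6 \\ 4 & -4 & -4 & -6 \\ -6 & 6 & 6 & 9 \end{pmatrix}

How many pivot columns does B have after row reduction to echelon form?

1

Row reduce to echelon form.
R2 ← R2 − R1: [0, 0, 0, 0]
R3 ← R3 − R1: [0, 0, 0, 0]
R4 ← R4 − R1: [0, 0, 0, 0]
R5 ← R5 + (3/2)·R1: [0, 0, 0, 0]
Echelon form has 1 nonzero row, so rank(B) = 1.
Each nonzero row contributes one pivot column: 1 pivot columns.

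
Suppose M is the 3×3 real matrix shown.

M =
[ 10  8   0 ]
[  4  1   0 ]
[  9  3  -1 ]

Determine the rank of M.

Row reduce to echelon form.
R2 ← R2 − (2/5)·R1: [0, -11/5, 0]
R3 ← R3 − (9/10)·R1: [0, -21/5, -1]
R3 ← R3 − (21/11)·R2: [0, 0, -1]
Echelon form has 3 nonzero rows, so rank(M) = 3.

3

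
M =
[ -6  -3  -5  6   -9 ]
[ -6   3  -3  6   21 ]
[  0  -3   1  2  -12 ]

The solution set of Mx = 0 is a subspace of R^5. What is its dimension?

Row reduce to echelon form.
R2 ← R2 − R1: [0, 6, 2, 0, 30]
R3 ← R3 + (1/2)·R2: [0, 0, 2, 2, 3]
3 nonzero rows, so rank(M) = 3.
M has 5 columns; by rank–nullity, nullity = 5 − 3 = 2.

2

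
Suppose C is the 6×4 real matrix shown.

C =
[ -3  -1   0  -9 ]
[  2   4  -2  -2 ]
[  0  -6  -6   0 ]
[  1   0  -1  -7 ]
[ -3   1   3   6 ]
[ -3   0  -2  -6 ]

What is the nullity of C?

Row reduce to echelon form.
R2 ← R2 + (2/3)·R1: [0, 10/3, -2, -8]
R4 ← R4 + (1/3)·R1: [0, -1/3, -1, -10]
R5 ← R5 − R1: [0, 2, 3, 15]
R6 ← R6 − R1: [0, 1, -2, 3]
R3 ← R3 + (9/5)·R2: [0, 0, -48/5, -72/5]
R4 ← R4 + (1/10)·R2: [0, 0, -6/5, -54/5]
R5 ← R5 − (3/5)·R2: [0, 0, 21/5, 99/5]
R6 ← R6 − (3/10)·R2: [0, 0, -7/5, 27/5]
R4 ← R4 − (1/8)·R3: [0, 0, 0, -9]
R5 ← R5 + (7/16)·R3: [0, 0, 0, 27/2]
R6 ← R6 − (7/48)·R3: [0, 0, 0, 15/2]
R5 ← R5 + (3/2)·R4: [0, 0, 0, 0]
R6 ← R6 + (5/6)·R4: [0, 0, 0, 0]
4 nonzero rows, so rank(C) = 4.
C has 4 columns; by rank–nullity, nullity = 4 − 4 = 0.

0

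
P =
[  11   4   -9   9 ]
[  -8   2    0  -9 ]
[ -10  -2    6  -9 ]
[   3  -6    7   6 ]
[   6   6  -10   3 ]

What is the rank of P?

Row reduce to echelon form.
R2 ← R2 + (8/11)·R1: [0, 54/11, -72/11, -27/11]
R3 ← R3 + (10/11)·R1: [0, 18/11, -24/11, -9/11]
R4 ← R4 − (3/11)·R1: [0, -78/11, 104/11, 39/11]
R5 ← R5 − (6/11)·R1: [0, 42/11, -56/11, -21/11]
R3 ← R3 − (1/3)·R2: [0, 0, 0, 0]
R4 ← R4 + (13/9)·R2: [0, 0, 0, 0]
R5 ← R5 − (7/9)·R2: [0, 0, 0, 0]
Echelon form has 2 nonzero rows, so rank(P) = 2.

2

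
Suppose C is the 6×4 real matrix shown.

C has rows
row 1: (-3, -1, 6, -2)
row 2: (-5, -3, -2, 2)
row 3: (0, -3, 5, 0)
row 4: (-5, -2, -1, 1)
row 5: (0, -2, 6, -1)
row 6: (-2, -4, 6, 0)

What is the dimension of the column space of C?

3

Row reduce to echelon form.
R2 ← R2 − (5/3)·R1: [0, -4/3, -12, 16/3]
R4 ← R4 − (5/3)·R1: [0, -1/3, -11, 13/3]
R6 ← R6 − (2/3)·R1: [0, -10/3, 2, 4/3]
R3 ← R3 − (9/4)·R2: [0, 0, 32, -12]
R4 ← R4 − (1/4)·R2: [0, 0, -8, 3]
R5 ← R5 − (3/2)·R2: [0, 0, 24, -9]
R6 ← R6 − (5/2)·R2: [0, 0, 32, -12]
R4 ← R4 + (1/4)·R3: [0, 0, 0, 0]
R5 ← R5 − (3/4)·R3: [0, 0, 0, 0]
R6 ← R6 − R3: [0, 0, 0, 0]
Echelon form has 3 nonzero rows, so rank(C) = 3.
The column space has dimension equal to the rank: 3.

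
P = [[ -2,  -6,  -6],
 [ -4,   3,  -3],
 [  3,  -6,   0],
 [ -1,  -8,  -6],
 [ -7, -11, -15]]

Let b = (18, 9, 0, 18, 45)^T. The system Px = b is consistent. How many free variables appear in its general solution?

1

Row reduce the augmented matrix [P | b].
R2 ← R2 − (2)·R1: [0, 15, 9, -27]
R3 ← R3 + (3/2)·R1: [0, -15, -9, 27]
R4 ← R4 − (1/2)·R1: [0, -5, -3, 9]
R5 ← R5 − (7/2)·R1: [0, 10, 6, -18]
R3 ← R3 + R2: [0, 0, 0, 0]
R4 ← R4 + (1/3)·R2: [0, 0, 0, 0]
R5 ← R5 − (2/3)·R2: [0, 0, 0, 0]
The echelon form has 2 nonzero rows, and every pivot lies in the first 3 columns, so rank(P) = rank([P|b]) = 2.
The system is consistent.
Free variables = (unknowns) − (rank) = 3 − 2 = 1.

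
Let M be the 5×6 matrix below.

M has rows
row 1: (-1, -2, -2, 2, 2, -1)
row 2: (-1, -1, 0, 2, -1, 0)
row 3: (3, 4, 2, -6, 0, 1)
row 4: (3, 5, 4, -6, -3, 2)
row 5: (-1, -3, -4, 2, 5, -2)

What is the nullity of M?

Row reduce to echelon form.
R2 ← R2 − R1: [0, 1, 2, 0, -3, 1]
R3 ← R3 + (3)·R1: [0, -2, -4, 0, 6, -2]
R4 ← R4 + (3)·R1: [0, -1, -2, 0, 3, -1]
R5 ← R5 − R1: [0, -1, -2, 0, 3, -1]
R3 ← R3 + (2)·R2: [0, 0, 0, 0, 0, 0]
R4 ← R4 + R2: [0, 0, 0, 0, 0, 0]
R5 ← R5 + R2: [0, 0, 0, 0, 0, 0]
2 nonzero rows, so rank(M) = 2.
M has 6 columns; by rank–nullity, nullity = 6 − 2 = 4.

4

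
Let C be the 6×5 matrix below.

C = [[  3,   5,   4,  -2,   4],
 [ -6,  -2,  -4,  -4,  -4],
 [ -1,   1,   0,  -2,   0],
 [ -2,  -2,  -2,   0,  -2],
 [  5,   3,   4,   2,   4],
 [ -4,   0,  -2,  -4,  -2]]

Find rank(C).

Row reduce to echelon form.
R2 ← R2 + (2)·R1: [0, 8, 4, -8, 4]
R3 ← R3 + (1/3)·R1: [0, 8/3, 4/3, -8/3, 4/3]
R4 ← R4 + (2/3)·R1: [0, 4/3, 2/3, -4/3, 2/3]
R5 ← R5 − (5/3)·R1: [0, -16/3, -8/3, 16/3, -8/3]
R6 ← R6 + (4/3)·R1: [0, 20/3, 10/3, -20/3, 10/3]
R3 ← R3 − (1/3)·R2: [0, 0, 0, 0, 0]
R4 ← R4 − (1/6)·R2: [0, 0, 0, 0, 0]
R5 ← R5 + (2/3)·R2: [0, 0, 0, 0, 0]
R6 ← R6 − (5/6)·R2: [0, 0, 0, 0, 0]
Echelon form has 2 nonzero rows, so rank(C) = 2.

2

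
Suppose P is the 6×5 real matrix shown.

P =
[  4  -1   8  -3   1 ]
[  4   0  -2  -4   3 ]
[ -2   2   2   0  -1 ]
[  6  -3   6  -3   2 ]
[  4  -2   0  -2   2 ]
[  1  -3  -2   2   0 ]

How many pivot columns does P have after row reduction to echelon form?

Row reduce to echelon form.
R2 ← R2 − R1: [0, 1, -10, -1, 2]
R3 ← R3 + (1/2)·R1: [0, 3/2, 6, -3/2, -1/2]
R4 ← R4 − (3/2)·R1: [0, -3/2, -6, 3/2, 1/2]
R5 ← R5 − R1: [0, -1, -8, 1, 1]
R6 ← R6 − (1/4)·R1: [0, -11/4, -4, 11/4, -1/4]
R3 ← R3 − (3/2)·R2: [0, 0, 21, 0, -7/2]
R4 ← R4 + (3/2)·R2: [0, 0, -21, 0, 7/2]
R5 ← R5 + R2: [0, 0, -18, 0, 3]
R6 ← R6 + (11/4)·R2: [0, 0, -63/2, 0, 21/4]
R4 ← R4 + R3: [0, 0, 0, 0, 0]
R5 ← R5 + (6/7)·R3: [0, 0, 0, 0, 0]
R6 ← R6 + (3/2)·R3: [0, 0, 0, 0, 0]
Echelon form has 3 nonzero rows, so rank(P) = 3.
Each nonzero row contributes one pivot column: 3 pivot columns.

3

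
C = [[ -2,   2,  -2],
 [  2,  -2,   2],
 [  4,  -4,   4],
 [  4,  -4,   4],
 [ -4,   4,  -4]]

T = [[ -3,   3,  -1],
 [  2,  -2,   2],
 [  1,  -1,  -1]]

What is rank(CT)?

First compute CT:
[[  8,  -8,   8],
 [ -8,   8,  -8],
 [-16,  16, -16],
 [-16,  16, -16],
 [ 16, -16,  16]]
Now row reduce the product.
R2 ← R2 + R1: [0, 0, 0]
R3 ← R3 + (2)·R1: [0, 0, 0]
R4 ← R4 + (2)·R1: [0, 0, 0]
R5 ← R5 − (2)·R1: [0, 0, 0]
1 nonzero row, so rank(CT) = 1.

1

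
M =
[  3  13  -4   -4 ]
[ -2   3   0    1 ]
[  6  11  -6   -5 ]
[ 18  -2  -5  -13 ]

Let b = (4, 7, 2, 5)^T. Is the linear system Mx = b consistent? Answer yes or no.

no

Row reduce the augmented matrix [M | b].
R2 ← R2 + (2/3)·R1: [0, 35/3, -8/3, -5/3, 29/3]
R3 ← R3 − (2)·R1: [0, -15, 2, 3, -6]
R4 ← R4 − (6)·R1: [0, -80, 19, 11, -19]
R3 ← R3 + (9/7)·R2: [0, 0, -10/7, 6/7, 45/7]
R4 ← R4 + (48/7)·R2: [0, 0, 5/7, -3/7, 331/7]
R4 ← R4 + (1/2)·R3: [0, 0, 0, 0, 101/2]
The echelon form has 4 nonzero rows; the last pivot sits in the augmented column, so rank(M) = 3 but rank([M|b]) = 4.
Since the ranks differ, the system is inconsistent.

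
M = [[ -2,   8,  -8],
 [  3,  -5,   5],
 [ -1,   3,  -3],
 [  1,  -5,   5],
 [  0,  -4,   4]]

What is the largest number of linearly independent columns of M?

Row reduce to echelon form.
R2 ← R2 + (3/2)·R1: [0, 7, -7]
R3 ← R3 − (1/2)·R1: [0, -1, 1]
R4 ← R4 + (1/2)·R1: [0, -1, 1]
R3 ← R3 + (1/7)·R2: [0, 0, 0]
R4 ← R4 + (1/7)·R2: [0, 0, 0]
R5 ← R5 + (4/7)·R2: [0, 0, 0]
Echelon form has 2 nonzero rows, so rank(M) = 2.
The rank gives the maximum number of linearly independent columns: 2.

2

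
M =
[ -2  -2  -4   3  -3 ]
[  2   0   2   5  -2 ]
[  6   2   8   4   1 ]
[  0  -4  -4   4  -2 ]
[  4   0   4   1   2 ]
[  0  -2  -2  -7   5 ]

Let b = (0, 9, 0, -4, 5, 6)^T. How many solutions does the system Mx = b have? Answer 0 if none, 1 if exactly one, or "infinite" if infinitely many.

Row reduce the augmented matrix [M | b].
R2 ← R2 + R1: [0, -2, -2, 8, -5, 9]
R3 ← R3 + (3)·R1: [0, -4, -4, 13, -8, 0]
R5 ← R5 + (2)·R1: [0, -4, -4, 7, -4, 5]
R3 ← R3 − (2)·R2: [0, 0, 0, -3, 2, -18]
R4 ← R4 − (2)·R2: [0, 0, 0, -12, 8, -22]
R5 ← R5 − (2)·R2: [0, 0, 0, -9, 6, -13]
R6 ← R6 − R2: [0, 0, 0, -15, 10, -3]
R4 ← R4 − (4)·R3: [0, 0, 0, 0, 0, 50]
R5 ← R5 − (3)·R3: [0, 0, 0, 0, 0, 41]
R6 ← R6 − (5)·R3: [0, 0, 0, 0, 0, 87]
R5 ← R5 − (41/50)·R4: [0, 0, 0, 0, 0, 0]
R6 ← R6 − (87/50)·R4: [0, 0, 0, 0, 0, 0]
The echelon form has 4 nonzero rows; the last pivot sits in the augmented column, so rank(M) = 3 but rank([M|b]) = 4.
Since the ranks differ, the system is inconsistent.
It has no solutions.

0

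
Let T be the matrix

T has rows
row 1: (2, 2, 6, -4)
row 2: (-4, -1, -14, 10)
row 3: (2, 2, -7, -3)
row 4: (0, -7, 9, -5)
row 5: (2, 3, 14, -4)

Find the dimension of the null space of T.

1

Row reduce to echelon form.
R2 ← R2 + (2)·R1: [0, 3, -2, 2]
R3 ← R3 − R1: [0, 0, -13, 1]
R5 ← R5 − R1: [0, 1, 8, 0]
R4 ← R4 + (7/3)·R2: [0, 0, 13/3, -1/3]
R5 ← R5 − (1/3)·R2: [0, 0, 26/3, -2/3]
R4 ← R4 + (1/3)·R3: [0, 0, 0, 0]
R5 ← R5 + (2/3)·R3: [0, 0, 0, 0]
3 nonzero rows, so rank(T) = 3.
T has 4 columns; by rank–nullity, nullity = 4 − 3 = 1.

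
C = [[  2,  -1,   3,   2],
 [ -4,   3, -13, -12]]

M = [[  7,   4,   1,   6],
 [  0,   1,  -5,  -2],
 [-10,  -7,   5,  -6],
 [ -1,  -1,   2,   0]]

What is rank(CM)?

First compute CM:
[[-18, -16,  26,  -4],
 [114,  90, -108,  48]]
Now row reduce the product.
R2 ← R2 + (19/3)·R1: [0, -34/3, 170/3, 68/3]
2 nonzero rows, so rank(CM) = 2.

2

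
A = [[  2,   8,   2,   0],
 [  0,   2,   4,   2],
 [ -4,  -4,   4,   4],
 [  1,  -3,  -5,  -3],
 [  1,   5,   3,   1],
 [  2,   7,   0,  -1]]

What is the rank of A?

Row reduce to echelon form.
R3 ← R3 + (2)·R1: [0, 12, 8, 4]
R4 ← R4 − (1/2)·R1: [0, -7, -6, -3]
R5 ← R5 − (1/2)·R1: [0, 1, 2, 1]
R6 ← R6 − R1: [0, -1, -2, -1]
R3 ← R3 − (6)·R2: [0, 0, -16, -8]
R4 ← R4 + (7/2)·R2: [0, 0, 8, 4]
R5 ← R5 − (1/2)·R2: [0, 0, 0, 0]
R6 ← R6 + (1/2)·R2: [0, 0, 0, 0]
R4 ← R4 + (1/2)·R3: [0, 0, 0, 0]
Echelon form has 3 nonzero rows, so rank(A) = 3.

3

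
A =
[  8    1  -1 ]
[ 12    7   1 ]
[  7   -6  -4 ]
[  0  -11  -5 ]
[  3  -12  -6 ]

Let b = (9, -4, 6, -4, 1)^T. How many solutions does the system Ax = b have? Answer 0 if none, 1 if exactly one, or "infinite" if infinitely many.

0

Row reduce the augmented matrix [A | b].
R2 ← R2 − (3/2)·R1: [0, 11/2, 5/2, -35/2]
R3 ← R3 − (7/8)·R1: [0, -55/8, -25/8, -15/8]
R5 ← R5 − (3/8)·R1: [0, -99/8, -45/8, -19/8]
R3 ← R3 + (5/4)·R2: [0, 0, 0, -95/4]
R4 ← R4 + (2)·R2: [0, 0, 0, -39]
R5 ← R5 + (9/4)·R2: [0, 0, 0, -167/4]
R4 ← R4 − (156/95)·R3: [0, 0, 0, 0]
R5 ← R5 − (167/95)·R3: [0, 0, 0, 0]
The echelon form has 3 nonzero rows; the last pivot sits in the augmented column, so rank(A) = 2 but rank([A|b]) = 3.
Since the ranks differ, the system is inconsistent.
It has no solutions.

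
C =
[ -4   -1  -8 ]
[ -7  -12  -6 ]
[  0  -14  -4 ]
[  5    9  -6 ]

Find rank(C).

Row reduce to echelon form.
R2 ← R2 − (7/4)·R1: [0, -41/4, 8]
R4 ← R4 + (5/4)·R1: [0, 31/4, -16]
R3 ← R3 − (56/41)·R2: [0, 0, -612/41]
R4 ← R4 + (31/41)·R2: [0, 0, -408/41]
R4 ← R4 − (2/3)·R3: [0, 0, 0]
Echelon form has 3 nonzero rows, so rank(C) = 3.

3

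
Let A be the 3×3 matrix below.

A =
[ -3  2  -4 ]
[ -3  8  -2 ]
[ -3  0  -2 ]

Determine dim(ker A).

0

Row reduce to echelon form.
R2 ← R2 − R1: [0, 6, 2]
R3 ← R3 − R1: [0, -2, 2]
R3 ← R3 + (1/3)·R2: [0, 0, 8/3]
3 nonzero rows, so rank(A) = 3.
A has 3 columns; by rank–nullity, nullity = 3 − 3 = 0.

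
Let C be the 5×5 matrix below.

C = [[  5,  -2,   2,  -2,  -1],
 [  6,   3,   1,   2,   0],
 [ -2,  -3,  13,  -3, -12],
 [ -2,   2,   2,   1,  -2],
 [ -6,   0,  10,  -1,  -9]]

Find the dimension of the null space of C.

Row reduce to echelon form.
R2 ← R2 − (6/5)·R1: [0, 27/5, -7/5, 22/5, 6/5]
R3 ← R3 + (2/5)·R1: [0, -19/5, 69/5, -19/5, -62/5]
R4 ← R4 + (2/5)·R1: [0, 6/5, 14/5, 1/5, -12/5]
R5 ← R5 + (6/5)·R1: [0, -12/5, 62/5, -17/5, -51/5]
R3 ← R3 + (19/27)·R2: [0, 0, 346/27, -19/27, -104/9]
R4 ← R4 − (2/9)·R2: [0, 0, 28/9, -7/9, -8/3]
R5 ← R5 + (4/9)·R2: [0, 0, 106/9, -13/9, -29/3]
R4 ← R4 − (42/173)·R3: [0, 0, 0, -105/173, 24/173]
R5 ← R5 − (159/173)·R3: [0, 0, 0, -138/173, 165/173]
R5 ← R5 − (46/35)·R4: [0, 0, 0, 0, 27/35]
5 nonzero rows, so rank(C) = 5.
C has 5 columns; by rank–nullity, nullity = 5 − 5 = 0.

0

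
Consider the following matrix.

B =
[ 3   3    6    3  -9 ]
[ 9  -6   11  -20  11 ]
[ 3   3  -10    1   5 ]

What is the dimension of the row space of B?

Row reduce to echelon form.
R2 ← R2 − (3)·R1: [0, -15, -7, -29, 38]
R3 ← R3 − R1: [0, 0, -16, -2, 14]
Echelon form has 3 nonzero rows, so rank(B) = 3.
The row space has dimension equal to the rank: 3.

3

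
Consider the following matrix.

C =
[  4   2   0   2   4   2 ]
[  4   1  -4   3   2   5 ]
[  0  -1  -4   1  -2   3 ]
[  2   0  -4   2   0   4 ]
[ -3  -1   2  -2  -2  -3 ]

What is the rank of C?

Row reduce to echelon form.
R2 ← R2 − R1: [0, -1, -4, 1, -2, 3]
R4 ← R4 − (1/2)·R1: [0, -1, -4, 1, -2, 3]
R5 ← R5 + (3/4)·R1: [0, 1/2, 2, -1/2, 1, -3/2]
R3 ← R3 − R2: [0, 0, 0, 0, 0, 0]
R4 ← R4 − R2: [0, 0, 0, 0, 0, 0]
R5 ← R5 + (1/2)·R2: [0, 0, 0, 0, 0, 0]
Echelon form has 2 nonzero rows, so rank(C) = 2.

2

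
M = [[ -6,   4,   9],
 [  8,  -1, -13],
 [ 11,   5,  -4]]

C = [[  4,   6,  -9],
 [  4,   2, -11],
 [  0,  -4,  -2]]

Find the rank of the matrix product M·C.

2

First compute MC:
[[ -8, -64,  -8],
 [ 28,  98, -35],
 [ 64,  92, -146]]
Now row reduce the product.
R2 ← R2 + (7/2)·R1: [0, -126, -63]
R3 ← R3 + (8)·R1: [0, -420, -210]
R3 ← R3 − (10/3)·R2: [0, 0, 0]
2 nonzero rows, so rank(MC) = 2.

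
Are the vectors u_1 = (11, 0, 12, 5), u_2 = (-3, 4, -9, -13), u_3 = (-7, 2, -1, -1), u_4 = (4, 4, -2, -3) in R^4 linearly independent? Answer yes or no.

Form the matrix with these vectors as rows and row reduce.
R2 ← R2 + (3/11)·R1: [0, 4, -63/11, -128/11]
R3 ← R3 + (7/11)·R1: [0, 2, 73/11, 24/11]
R4 ← R4 − (4/11)·R1: [0, 4, -70/11, -53/11]
R3 ← R3 − (1/2)·R2: [0, 0, 19/2, 8]
R4 ← R4 − R2: [0, 0, -7/11, 75/11]
R4 ← R4 + (14/209)·R3: [0, 0, 0, 1537/209]
4 nonzero rows, so the 4 vectors span a space of dimension 4.
Since 4 = 4, the vectors are linearly independent.

yes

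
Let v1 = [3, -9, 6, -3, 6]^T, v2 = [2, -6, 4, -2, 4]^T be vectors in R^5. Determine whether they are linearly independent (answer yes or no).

no

Form the matrix with these vectors as rows and row reduce.
R2 ← R2 − (2/3)·R1: [0, 0, 0, 0, 0]
1 nonzero row, so the 2 vectors span a space of dimension 1.
Since 1 < 2, the vectors are linearly dependent.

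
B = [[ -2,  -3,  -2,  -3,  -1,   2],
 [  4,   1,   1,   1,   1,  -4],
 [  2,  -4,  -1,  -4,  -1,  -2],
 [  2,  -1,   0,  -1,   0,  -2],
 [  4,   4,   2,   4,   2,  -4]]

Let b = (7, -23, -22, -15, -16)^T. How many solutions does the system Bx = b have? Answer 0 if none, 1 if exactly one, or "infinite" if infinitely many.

Row reduce the augmented matrix [B | b].
R2 ← R2 + (2)·R1: [0, -5, -3, -5, -1, 0, -9]
R3 ← R3 + R1: [0, -7, -3, -7, -2, 0, -15]
R4 ← R4 + R1: [0, -4, -2, -4, -1, 0, -8]
R5 ← R5 + (2)·R1: [0, -2, -2, -2, 0, 0, -2]
R3 ← R3 − (7/5)·R2: [0, 0, 6/5, 0, -3/5, 0, -12/5]
R4 ← R4 − (4/5)·R2: [0, 0, 2/5, 0, -1/5, 0, -4/5]
R5 ← R5 − (2/5)·R2: [0, 0, -4/5, 0, 2/5, 0, 8/5]
R4 ← R4 − (1/3)·R3: [0, 0, 0, 0, 0, 0, 0]
R5 ← R5 + (2/3)·R3: [0, 0, 0, 0, 0, 0, 0]
The echelon form has 3 nonzero rows, and every pivot lies in the first 6 columns, so rank(B) = rank([B|b]) = 3.
The system is consistent.
rank = 3 < 6 unknowns, so there are infinitely many solutions.

infinite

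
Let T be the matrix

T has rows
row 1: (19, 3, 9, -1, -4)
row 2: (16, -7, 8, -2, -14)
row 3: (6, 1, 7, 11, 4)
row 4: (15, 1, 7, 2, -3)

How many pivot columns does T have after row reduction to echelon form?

Row reduce to echelon form.
R2 ← R2 − (16/19)·R1: [0, -181/19, 8/19, -22/19, -202/19]
R3 ← R3 − (6/19)·R1: [0, 1/19, 79/19, 215/19, 100/19]
R4 ← R4 − (15/19)·R1: [0, -26/19, -2/19, 53/19, 3/19]
R3 ← R3 + (1/181)·R2: [0, 0, 753/181, 2047/181, 942/181]
R4 ← R4 − (26/181)·R2: [0, 0, -30/181, 535/181, 305/181]
R4 ← R4 + (10/251)·R3: [0, 0, 0, 855/251, 475/251]
Echelon form has 4 nonzero rows, so rank(T) = 4.
Each nonzero row contributes one pivot column: 4 pivot columns.

4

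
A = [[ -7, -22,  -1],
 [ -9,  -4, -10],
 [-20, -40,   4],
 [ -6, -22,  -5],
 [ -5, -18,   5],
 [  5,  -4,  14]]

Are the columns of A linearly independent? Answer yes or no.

Row reduce A to echelon form.
R2 ← R2 − (9/7)·R1: [0, 170/7, -61/7]
R3 ← R3 − (20/7)·R1: [0, 160/7, 48/7]
R4 ← R4 − (6/7)·R1: [0, -22/7, -29/7]
R5 ← R5 − (5/7)·R1: [0, -16/7, 40/7]
R6 ← R6 + (5/7)·R1: [0, -138/7, 93/7]
R3 ← R3 − (16/17)·R2: [0, 0, 256/17]
R4 ← R4 + (11/85)·R2: [0, 0, -448/85]
R5 ← R5 + (8/85)·R2: [0, 0, 416/85]
R6 ← R6 + (69/85)·R2: [0, 0, 528/85]
R4 ← R4 + (7/20)·R3: [0, 0, 0]
R5 ← R5 − (13/40)·R3: [0, 0, 0]
R6 ← R6 − (33/80)·R3: [0, 0, 0]
3 pivots among 3 columns.
Every column is a pivot column, so the columns are linearly independent.

yes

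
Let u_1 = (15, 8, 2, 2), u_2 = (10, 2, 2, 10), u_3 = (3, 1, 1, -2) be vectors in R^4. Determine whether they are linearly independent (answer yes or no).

Form the matrix with these vectors as rows and row reduce.
R2 ← R2 − (2/3)·R1: [0, -10/3, 2/3, 26/3]
R3 ← R3 − (1/5)·R1: [0, -3/5, 3/5, -12/5]
R3 ← R3 − (9/50)·R2: [0, 0, 12/25, -99/25]
3 nonzero rows, so the 3 vectors span a space of dimension 3.
Since 3 = 3, the vectors are linearly independent.

yes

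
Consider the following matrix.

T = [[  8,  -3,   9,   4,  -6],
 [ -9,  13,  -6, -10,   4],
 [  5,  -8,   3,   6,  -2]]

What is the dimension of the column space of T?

2

Row reduce to echelon form.
R2 ← R2 + (9/8)·R1: [0, 77/8, 33/8, -11/2, -11/4]
R3 ← R3 − (5/8)·R1: [0, -49/8, -21/8, 7/2, 7/4]
R3 ← R3 + (7/11)·R2: [0, 0, 0, 0, 0]
Echelon form has 2 nonzero rows, so rank(T) = 2.
The column space has dimension equal to the rank: 2.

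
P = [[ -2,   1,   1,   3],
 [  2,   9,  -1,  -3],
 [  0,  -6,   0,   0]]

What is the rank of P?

2

Row reduce to echelon form.
R2 ← R2 + R1: [0, 10, 0, 0]
R3 ← R3 + (3/5)·R2: [0, 0, 0, 0]
Echelon form has 2 nonzero rows, so rank(P) = 2.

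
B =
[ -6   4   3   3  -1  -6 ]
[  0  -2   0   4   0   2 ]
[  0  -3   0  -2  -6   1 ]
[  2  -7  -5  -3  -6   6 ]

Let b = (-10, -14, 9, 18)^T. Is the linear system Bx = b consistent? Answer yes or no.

Row reduce the augmented matrix [B | b].
R4 ← R4 + (1/3)·R1: [0, -17/3, -4, -2, -19/3, 4, 44/3]
R3 ← R3 − (3/2)·R2: [0, 0, 0, -8, -6, -2, 30]
R4 ← R4 − (17/6)·R2: [0, 0, -4, -40/3, -19/3, -5/3, 163/3]
Swap R3 ↔ R4
The echelon form has 4 nonzero rows, and every pivot lies in the first 6 columns, so rank(B) = rank([B|b]) = 4.
The system is consistent.

yes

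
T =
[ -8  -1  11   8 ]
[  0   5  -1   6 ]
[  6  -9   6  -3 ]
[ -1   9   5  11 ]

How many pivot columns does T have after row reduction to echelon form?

4

Row reduce to echelon form.
R3 ← R3 + (3/4)·R1: [0, -39/4, 57/4, 3]
R4 ← R4 − (1/8)·R1: [0, 73/8, 29/8, 10]
R3 ← R3 + (39/20)·R2: [0, 0, 123/10, 147/10]
R4 ← R4 − (73/40)·R2: [0, 0, 109/20, -19/20]
R4 ← R4 − (109/246)·R3: [0, 0, 0, -306/41]
Echelon form has 4 nonzero rows, so rank(T) = 4.
Each nonzero row contributes one pivot column: 4 pivot columns.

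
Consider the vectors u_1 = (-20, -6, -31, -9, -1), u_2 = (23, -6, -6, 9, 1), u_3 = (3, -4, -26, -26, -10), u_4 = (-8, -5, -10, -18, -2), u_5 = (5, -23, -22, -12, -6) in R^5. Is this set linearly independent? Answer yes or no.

Form the matrix with these vectors as rows and row reduce.
R2 ← R2 + (23/20)·R1: [0, -129/10, -833/20, -27/20, -3/20]
R3 ← R3 + (3/20)·R1: [0, -49/10, -613/20, -547/20, -203/20]
R4 ← R4 − (2/5)·R1: [0, -13/5, 12/5, -72/5, -8/5]
R5 ← R5 + (1/4)·R1: [0, -49/2, -119/4, -57/4, -25/4]
R3 ← R3 − (49/129)·R2: [0, 0, -1913/129, -1154/43, -434/43]
R4 ← R4 − (26/129)·R2: [0, 0, 2785/258, -1215/86, -135/86]
R5 ← R5 − (245/129)·R2: [0, 0, 12733/258, -1005/86, -513/86]
R4 ← R4 + (2785/3826)·R3: [0, 0, 0, -128795/3826, -34115/3826]
R5 ← R5 + (12733/3826)·R3: [0, 0, 0, -386429/3826, -151337/3826]
R5 ← R5 − (386429/128795)·R4: [0, 0, 0, 0, -329766/25759]
5 nonzero rows, so the 5 vectors span a space of dimension 5.
Since 5 = 5, the vectors are linearly independent.

yes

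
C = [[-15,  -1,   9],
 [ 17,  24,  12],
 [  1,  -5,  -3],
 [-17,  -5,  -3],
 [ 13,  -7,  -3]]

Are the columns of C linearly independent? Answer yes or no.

Row reduce C to echelon form.
R2 ← R2 + (17/15)·R1: [0, 343/15, 111/5]
R3 ← R3 + (1/15)·R1: [0, -76/15, -12/5]
R4 ← R4 − (17/15)·R1: [0, -58/15, -66/5]
R5 ← R5 + (13/15)·R1: [0, -118/15, 24/5]
R3 ← R3 + (76/343)·R2: [0, 0, 864/343]
R4 ← R4 + (58/343)·R2: [0, 0, -3240/343]
R5 ← R5 + (118/343)·R2: [0, 0, 4266/343]
R4 ← R4 + (15/4)·R3: [0, 0, 0]
R5 ← R5 − (79/16)·R3: [0, 0, 0]
3 pivots among 3 columns.
Every column is a pivot column, so the columns are linearly independent.

yes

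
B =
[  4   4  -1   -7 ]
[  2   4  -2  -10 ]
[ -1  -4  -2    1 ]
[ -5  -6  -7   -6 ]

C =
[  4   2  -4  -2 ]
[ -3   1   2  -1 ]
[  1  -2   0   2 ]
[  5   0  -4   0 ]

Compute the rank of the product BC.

2

First compute BC:
[[-32,  14,  20, -14],
 [-56,  12,  40, -12],
 [ 11,  -2,  -8,   2],
 [-39,  -2,  32,   2]]
Now row reduce the product.
R2 ← R2 − (7/4)·R1: [0, -25/2, 5, 25/2]
R3 ← R3 + (11/32)·R1: [0, 45/16, -9/8, -45/16]
R4 ← R4 − (39/32)·R1: [0, -305/16, 61/8, 305/16]
R3 ← R3 + (9/40)·R2: [0, 0, 0, 0]
R4 ← R4 − (61/40)·R2: [0, 0, 0, 0]
2 nonzero rows, so rank(BC) = 2.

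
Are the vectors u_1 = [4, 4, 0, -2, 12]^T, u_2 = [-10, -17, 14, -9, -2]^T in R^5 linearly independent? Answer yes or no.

Form the matrix with these vectors as rows and row reduce.
R2 ← R2 + (5/2)·R1: [0, -7, 14, -14, 28]
2 nonzero rows, so the 2 vectors span a space of dimension 2.
Since 2 = 2, the vectors are linearly independent.

yes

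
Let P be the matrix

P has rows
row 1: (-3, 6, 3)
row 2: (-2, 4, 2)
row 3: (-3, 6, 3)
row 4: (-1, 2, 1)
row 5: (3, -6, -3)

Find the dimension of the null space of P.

Row reduce to echelon form.
R2 ← R2 − (2/3)·R1: [0, 0, 0]
R3 ← R3 − R1: [0, 0, 0]
R4 ← R4 − (1/3)·R1: [0, 0, 0]
R5 ← R5 + R1: [0, 0, 0]
1 nonzero row, so rank(P) = 1.
P has 3 columns; by rank–nullity, nullity = 3 − 1 = 2.

2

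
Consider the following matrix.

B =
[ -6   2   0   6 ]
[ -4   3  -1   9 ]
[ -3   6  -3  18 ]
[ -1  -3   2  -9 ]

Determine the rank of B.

2

Row reduce to echelon form.
R2 ← R2 − (2/3)·R1: [0, 5/3, -1, 5]
R3 ← R3 − (1/2)·R1: [0, 5, -3, 15]
R4 ← R4 − (1/6)·R1: [0, -10/3, 2, -10]
R3 ← R3 − (3)·R2: [0, 0, 0, 0]
R4 ← R4 + (2)·R2: [0, 0, 0, 0]
Echelon form has 2 nonzero rows, so rank(B) = 2.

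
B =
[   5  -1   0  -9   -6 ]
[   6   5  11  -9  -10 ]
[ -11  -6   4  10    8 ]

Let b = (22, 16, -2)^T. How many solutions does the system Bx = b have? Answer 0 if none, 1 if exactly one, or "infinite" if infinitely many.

Row reduce the augmented matrix [B | b].
R2 ← R2 − (6/5)·R1: [0, 31/5, 11, 9/5, -14/5, -52/5]
R3 ← R3 + (11/5)·R1: [0, -41/5, 4, -49/5, -26/5, 232/5]
R3 ← R3 + (41/31)·R2: [0, 0, 575/31, -230/31, -276/31, 1012/31]
The echelon form has 3 nonzero rows, and every pivot lies in the first 5 columns, so rank(B) = rank([B|b]) = 3.
The system is consistent.
rank = 3 < 5 unknowns, so there are infinitely many solutions.

infinite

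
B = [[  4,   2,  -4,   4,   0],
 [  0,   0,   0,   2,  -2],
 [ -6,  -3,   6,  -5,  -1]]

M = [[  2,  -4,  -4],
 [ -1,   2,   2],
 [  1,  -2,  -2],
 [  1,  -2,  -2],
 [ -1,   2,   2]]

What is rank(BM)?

1

First compute BM:
[[  6, -12, -12],
 [  4,  -8,  -8],
 [ -7,  14,  14]]
Now row reduce the product.
R2 ← R2 − (2/3)·R1: [0, 0, 0]
R3 ← R3 + (7/6)·R1: [0, 0, 0]
1 nonzero row, so rank(BM) = 1.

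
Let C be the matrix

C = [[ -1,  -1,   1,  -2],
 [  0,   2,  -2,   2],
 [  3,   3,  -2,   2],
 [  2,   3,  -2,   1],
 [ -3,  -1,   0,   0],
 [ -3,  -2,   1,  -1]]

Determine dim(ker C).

Row reduce to echelon form.
R3 ← R3 + (3)·R1: [0, 0, 1, -4]
R4 ← R4 + (2)·R1: [0, 1, 0, -3]
R5 ← R5 − (3)·R1: [0, 2, -3, 6]
R6 ← R6 − (3)·R1: [0, 1, -2, 5]
R4 ← R4 − (1/2)·R2: [0, 0, 1, -4]
R5 ← R5 − R2: [0, 0, -1, 4]
R6 ← R6 − (1/2)·R2: [0, 0, -1, 4]
R4 ← R4 − R3: [0, 0, 0, 0]
R5 ← R5 + R3: [0, 0, 0, 0]
R6 ← R6 + R3: [0, 0, 0, 0]
3 nonzero rows, so rank(C) = 3.
C has 4 columns; by rank–nullity, nullity = 4 − 3 = 1.

1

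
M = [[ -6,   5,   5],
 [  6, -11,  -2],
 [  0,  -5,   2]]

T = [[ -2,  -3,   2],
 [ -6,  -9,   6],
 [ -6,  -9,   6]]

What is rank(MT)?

First compute MT:
[[-48, -72,  48],
 [ 66,  99, -66],
 [ 18,  27, -18]]
Now row reduce the product.
R2 ← R2 + (11/8)·R1: [0, 0, 0]
R3 ← R3 + (3/8)·R1: [0, 0, 0]
1 nonzero row, so rank(MT) = 1.

1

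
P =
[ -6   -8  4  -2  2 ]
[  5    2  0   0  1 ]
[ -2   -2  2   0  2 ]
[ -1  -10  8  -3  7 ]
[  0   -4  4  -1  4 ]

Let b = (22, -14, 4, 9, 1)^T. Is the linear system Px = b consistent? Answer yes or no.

Row reduce the augmented matrix [P | b].
R2 ← R2 + (5/6)·R1: [0, -14/3, 10/3, -5/3, 8/3, 13/3]
R3 ← R3 − (1/3)·R1: [0, 2/3, 2/3, 2/3, 4/3, -10/3]
R4 ← R4 − (1/6)·R1: [0, -26/3, 22/3, -8/3, 20/3, 16/3]
R3 ← R3 + (1/7)·R2: [0, 0, 8/7, 3/7, 12/7, -19/7]
R4 ← R4 − (13/7)·R2: [0, 0, 8/7, 3/7, 12/7, -19/7]
R5 ← R5 − (6/7)·R2: [0, 0, 8/7, 3/7, 12/7, -19/7]
R4 ← R4 − R3: [0, 0, 0, 0, 0, 0]
R5 ← R5 − R3: [0, 0, 0, 0, 0, 0]
The echelon form has 3 nonzero rows, and every pivot lies in the first 5 columns, so rank(P) = rank([P|b]) = 3.
The system is consistent.

yes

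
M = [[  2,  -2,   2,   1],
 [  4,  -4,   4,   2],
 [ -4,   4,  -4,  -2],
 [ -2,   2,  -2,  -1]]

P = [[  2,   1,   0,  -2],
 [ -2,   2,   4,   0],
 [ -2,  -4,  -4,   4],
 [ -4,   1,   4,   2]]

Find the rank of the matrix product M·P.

1

First compute MP:
[[  0,  -9, -12,   6],
 [  0, -18, -24,  12],
 [  0,  18,  24, -12],
 [  0,   9,  12,  -6]]
Now row reduce the product.
R2 ← R2 − (2)·R1: [0, 0, 0, 0]
R3 ← R3 + (2)·R1: [0, 0, 0, 0]
R4 ← R4 + R1: [0, 0, 0, 0]
1 nonzero row, so rank(MP) = 1.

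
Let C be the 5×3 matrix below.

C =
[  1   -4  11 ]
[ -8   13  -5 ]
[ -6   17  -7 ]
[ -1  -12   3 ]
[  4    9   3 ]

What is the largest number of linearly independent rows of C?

3

Row reduce to echelon form.
R2 ← R2 + (8)·R1: [0, -19, 83]
R3 ← R3 + (6)·R1: [0, -7, 59]
R4 ← R4 + R1: [0, -16, 14]
R5 ← R5 − (4)·R1: [0, 25, -41]
R3 ← R3 − (7/19)·R2: [0, 0, 540/19]
R4 ← R4 − (16/19)·R2: [0, 0, -1062/19]
R5 ← R5 + (25/19)·R2: [0, 0, 1296/19]
R4 ← R4 + (59/30)·R3: [0, 0, 0]
R5 ← R5 − (12/5)·R3: [0, 0, 0]
Echelon form has 3 nonzero rows, so rank(C) = 3.
The rank gives the maximum number of linearly independent rows: 3.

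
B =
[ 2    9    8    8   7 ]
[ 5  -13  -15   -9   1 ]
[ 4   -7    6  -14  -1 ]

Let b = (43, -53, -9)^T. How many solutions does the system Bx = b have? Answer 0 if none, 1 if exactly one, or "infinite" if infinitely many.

infinite

Row reduce the augmented matrix [B | b].
R2 ← R2 − (5/2)·R1: [0, -71/2, -35, -29, -33/2, -321/2]
R3 ← R3 − (2)·R1: [0, -25, -10, -30, -15, -95]
R3 ← R3 − (50/71)·R2: [0, 0, 1040/71, -680/71, -240/71, 1280/71]
The echelon form has 3 nonzero rows, and every pivot lies in the first 5 columns, so rank(B) = rank([B|b]) = 3.
The system is consistent.
rank = 3 < 5 unknowns, so there are infinitely many solutions.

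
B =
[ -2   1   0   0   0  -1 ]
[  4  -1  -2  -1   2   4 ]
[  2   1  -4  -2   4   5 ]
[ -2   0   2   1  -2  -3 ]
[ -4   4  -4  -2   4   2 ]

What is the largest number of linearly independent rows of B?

2

Row reduce to echelon form.
R2 ← R2 + (2)·R1: [0, 1, -2, -1, 2, 2]
R3 ← R3 + R1: [0, 2, -4, -2, 4, 4]
R4 ← R4 − R1: [0, -1, 2, 1, -2, -2]
R5 ← R5 − (2)·R1: [0, 2, -4, -2, 4, 4]
R3 ← R3 − (2)·R2: [0, 0, 0, 0, 0, 0]
R4 ← R4 + R2: [0, 0, 0, 0, 0, 0]
R5 ← R5 − (2)·R2: [0, 0, 0, 0, 0, 0]
Echelon form has 2 nonzero rows, so rank(B) = 2.
The rank gives the maximum number of linearly independent rows: 2.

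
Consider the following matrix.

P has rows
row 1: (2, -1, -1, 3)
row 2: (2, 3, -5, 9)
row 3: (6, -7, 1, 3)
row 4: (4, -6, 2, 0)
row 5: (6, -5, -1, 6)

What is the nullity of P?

Row reduce to echelon form.
R2 ← R2 − R1: [0, 4, -4, 6]
R3 ← R3 − (3)·R1: [0, -4, 4, -6]
R4 ← R4 − (2)·R1: [0, -4, 4, -6]
R5 ← R5 − (3)·R1: [0, -2, 2, -3]
R3 ← R3 + R2: [0, 0, 0, 0]
R4 ← R4 + R2: [0, 0, 0, 0]
R5 ← R5 + (1/2)·R2: [0, 0, 0, 0]
2 nonzero rows, so rank(P) = 2.
P has 4 columns; by rank–nullity, nullity = 4 − 2 = 2.

2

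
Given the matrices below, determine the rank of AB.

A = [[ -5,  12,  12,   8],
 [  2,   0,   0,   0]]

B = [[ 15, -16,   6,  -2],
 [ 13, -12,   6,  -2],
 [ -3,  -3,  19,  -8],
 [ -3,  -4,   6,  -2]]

First compute AB:
[[ 21, -132, 318, -126],
 [ 30, -32,  12,  -4]]
Now row reduce the product.
R2 ← R2 − (10/7)·R1: [0, 1096/7, -3096/7, 176]
2 nonzero rows, so rank(AB) = 2.

2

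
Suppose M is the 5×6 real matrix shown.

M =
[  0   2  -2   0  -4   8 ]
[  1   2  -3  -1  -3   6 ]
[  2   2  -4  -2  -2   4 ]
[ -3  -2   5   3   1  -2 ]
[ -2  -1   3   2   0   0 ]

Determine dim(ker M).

4

Row reduce to echelon form.
Swap R1 ↔ R2
R3 ← R3 − (2)·R1: [0, -2, 2, 0, 4, -8]
R4 ← R4 + (3)·R1: [0, 4, -4, 0, -8, 16]
R5 ← R5 + (2)·R1: [0, 3, -3, 0, -6, 12]
R3 ← R3 + R2: [0, 0, 0, 0, 0, 0]
R4 ← R4 − (2)·R2: [0, 0, 0, 0, 0, 0]
R5 ← R5 − (3/2)·R2: [0, 0, 0, 0, 0, 0]
2 nonzero rows, so rank(M) = 2.
M has 6 columns; by rank–nullity, nullity = 6 − 2 = 4.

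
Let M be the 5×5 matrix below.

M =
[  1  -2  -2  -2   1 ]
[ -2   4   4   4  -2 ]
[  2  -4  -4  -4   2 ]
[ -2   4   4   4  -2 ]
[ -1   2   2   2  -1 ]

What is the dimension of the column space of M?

Row reduce to echelon form.
R2 ← R2 + (2)·R1: [0, 0, 0, 0, 0]
R3 ← R3 − (2)·R1: [0, 0, 0, 0, 0]
R4 ← R4 + (2)·R1: [0, 0, 0, 0, 0]
R5 ← R5 + R1: [0, 0, 0, 0, 0]
Echelon form has 1 nonzero row, so rank(M) = 1.
The column space has dimension equal to the rank: 1.

1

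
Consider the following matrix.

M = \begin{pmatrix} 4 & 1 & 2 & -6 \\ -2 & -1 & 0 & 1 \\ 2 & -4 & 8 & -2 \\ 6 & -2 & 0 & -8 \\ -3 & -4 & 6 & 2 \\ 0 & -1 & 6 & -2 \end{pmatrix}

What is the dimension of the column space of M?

4

Row reduce to echelon form.
R2 ← R2 + (1/2)·R1: [0, -1/2, 1, -2]
R3 ← R3 − (1/2)·R1: [0, -9/2, 7, 1]
R4 ← R4 − (3/2)·R1: [0, -7/2, -3, 1]
R5 ← R5 + (3/4)·R1: [0, -13/4, 15/2, -5/2]
R3 ← R3 − (9)·R2: [0, 0, -2, 19]
R4 ← R4 − (7)·R2: [0, 0, -10, 15]
R5 ← R5 − (13/2)·R2: [0, 0, 1, 21/2]
R6 ← R6 − (2)·R2: [0, 0, 4, 2]
R4 ← R4 − (5)·R3: [0, 0, 0, -80]
R5 ← R5 + (1/2)·R3: [0, 0, 0, 20]
R6 ← R6 + (2)·R3: [0, 0, 0, 40]
R5 ← R5 + (1/4)·R4: [0, 0, 0, 0]
R6 ← R6 + (1/2)·R4: [0, 0, 0, 0]
Echelon form has 4 nonzero rows, so rank(M) = 4.
The column space has dimension equal to the rank: 4.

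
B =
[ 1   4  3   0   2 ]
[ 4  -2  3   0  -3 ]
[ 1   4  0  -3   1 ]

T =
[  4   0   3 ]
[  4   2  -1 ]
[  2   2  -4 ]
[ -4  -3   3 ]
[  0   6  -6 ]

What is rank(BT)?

First compute BT:
[[ 26,  26, -25],
 [ 14, -16,  20],
 [ 32,  23, -16]]
Now row reduce the product.
R2 ← R2 − (7/13)·R1: [0, -30, 435/13]
R3 ← R3 − (16/13)·R1: [0, -9, 192/13]
R3 ← R3 − (3/10)·R2: [0, 0, 123/26]
3 nonzero rows, so rank(BT) = 3.

3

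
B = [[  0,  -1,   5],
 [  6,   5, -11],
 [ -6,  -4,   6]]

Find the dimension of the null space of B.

1

Row reduce to echelon form.
Swap R1 ↔ R2
R3 ← R3 + R1: [0, 1, -5]
R3 ← R3 + R2: [0, 0, 0]
2 nonzero rows, so rank(B) = 2.
B has 3 columns; by rank–nullity, nullity = 3 − 2 = 1.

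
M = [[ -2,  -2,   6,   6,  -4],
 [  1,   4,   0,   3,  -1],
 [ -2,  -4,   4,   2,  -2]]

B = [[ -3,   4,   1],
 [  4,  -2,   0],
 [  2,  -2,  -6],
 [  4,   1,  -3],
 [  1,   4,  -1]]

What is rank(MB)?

2

First compute MB:
[[ 30, -26, -52],
 [ 24,  -5,  -7],
 [  4, -14, -30]]
Now row reduce the product.
R2 ← R2 − (4/5)·R1: [0, 79/5, 173/5]
R3 ← R3 − (2/15)·R1: [0, -158/15, -346/15]
R3 ← R3 + (2/3)·R2: [0, 0, 0]
2 nonzero rows, so rank(MB) = 2.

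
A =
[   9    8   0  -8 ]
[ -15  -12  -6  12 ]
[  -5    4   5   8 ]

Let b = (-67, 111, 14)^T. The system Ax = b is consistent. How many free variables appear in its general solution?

1

Row reduce the augmented matrix [A | b].
R2 ← R2 + (5/3)·R1: [0, 4/3, -6, -4/3, -2/3]
R3 ← R3 + (5/9)·R1: [0, 76/9, 5, 32/9, -209/9]
R3 ← R3 − (19/3)·R2: [0, 0, 43, 12, -19]
The echelon form has 3 nonzero rows, and every pivot lies in the first 4 columns, so rank(A) = rank([A|b]) = 3.
The system is consistent.
Free variables = (unknowns) − (rank) = 4 − 3 = 1.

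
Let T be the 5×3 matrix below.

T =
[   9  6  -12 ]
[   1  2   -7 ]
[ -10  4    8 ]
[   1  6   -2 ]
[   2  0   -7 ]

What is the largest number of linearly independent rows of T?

3

Row reduce to echelon form.
R2 ← R2 − (1/9)·R1: [0, 4/3, -17/3]
R3 ← R3 + (10/9)·R1: [0, 32/3, -16/3]
R4 ← R4 − (1/9)·R1: [0, 16/3, -2/3]
R5 ← R5 − (2/9)·R1: [0, -4/3, -13/3]
R3 ← R3 − (8)·R2: [0, 0, 40]
R4 ← R4 − (4)·R2: [0, 0, 22]
R5 ← R5 + R2: [0, 0, -10]
R4 ← R4 − (11/20)·R3: [0, 0, 0]
R5 ← R5 + (1/4)·R3: [0, 0, 0]
Echelon form has 3 nonzero rows, so rank(T) = 3.
The rank gives the maximum number of linearly independent rows: 3.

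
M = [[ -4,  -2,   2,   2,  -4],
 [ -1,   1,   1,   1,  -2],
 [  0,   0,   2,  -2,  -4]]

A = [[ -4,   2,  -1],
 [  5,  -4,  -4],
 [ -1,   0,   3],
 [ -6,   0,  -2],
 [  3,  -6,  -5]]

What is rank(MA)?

3

First compute MA:
[[-20,  24,  34],
 [ -4,   6,   8],
 [ -2,  24,  30]]
Now row reduce the product.
R2 ← R2 − (1/5)·R1: [0, 6/5, 6/5]
R3 ← R3 − (1/10)·R1: [0, 108/5, 133/5]
R3 ← R3 − (18)·R2: [0, 0, 5]
3 nonzero rows, so rank(MA) = 3.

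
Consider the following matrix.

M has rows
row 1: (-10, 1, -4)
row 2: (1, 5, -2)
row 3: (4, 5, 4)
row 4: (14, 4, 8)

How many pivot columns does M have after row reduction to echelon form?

Row reduce to echelon form.
R2 ← R2 + (1/10)·R1: [0, 51/10, -12/5]
R3 ← R3 + (2/5)·R1: [0, 27/5, 12/5]
R4 ← R4 + (7/5)·R1: [0, 27/5, 12/5]
R3 ← R3 − (18/17)·R2: [0, 0, 84/17]
R4 ← R4 − (18/17)·R2: [0, 0, 84/17]
R4 ← R4 − R3: [0, 0, 0]
Echelon form has 3 nonzero rows, so rank(M) = 3.
Each nonzero row contributes one pivot column: 3 pivot columns.

3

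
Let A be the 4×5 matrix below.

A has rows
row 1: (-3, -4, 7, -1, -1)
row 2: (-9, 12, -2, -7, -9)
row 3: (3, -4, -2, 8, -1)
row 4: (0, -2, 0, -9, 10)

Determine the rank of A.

Row reduce to echelon form.
R2 ← R2 − (3)·R1: [0, 24, -23, -4, -6]
R3 ← R3 + R1: [0, -8, 5, 7, -2]
R3 ← R3 + (1/3)·R2: [0, 0, -8/3, 17/3, -4]
R4 ← R4 + (1/12)·R2: [0, 0, -23/12, -28/3, 19/2]
R4 ← R4 − (23/32)·R3: [0, 0, 0, -429/32, 99/8]
Echelon form has 4 nonzero rows, so rank(A) = 4.

4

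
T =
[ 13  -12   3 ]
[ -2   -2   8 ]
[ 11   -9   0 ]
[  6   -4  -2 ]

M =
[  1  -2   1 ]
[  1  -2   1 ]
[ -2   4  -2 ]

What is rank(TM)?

1

First compute TM:
[[ -5,  10,  -5],
 [-20,  40, -20],
 [  2,  -4,   2],
 [  6, -12,   6]]
Now row reduce the product.
R2 ← R2 − (4)·R1: [0, 0, 0]
R3 ← R3 + (2/5)·R1: [0, 0, 0]
R4 ← R4 + (6/5)·R1: [0, 0, 0]
1 nonzero row, so rank(TM) = 1.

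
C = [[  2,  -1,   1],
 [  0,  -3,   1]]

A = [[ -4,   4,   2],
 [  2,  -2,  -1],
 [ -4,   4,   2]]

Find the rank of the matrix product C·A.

1

First compute CA:
[[-14,  14,   7],
 [-10,  10,   5]]
Now row reduce the product.
R2 ← R2 − (5/7)·R1: [0, 0, 0]
1 nonzero row, so rank(CA) = 1.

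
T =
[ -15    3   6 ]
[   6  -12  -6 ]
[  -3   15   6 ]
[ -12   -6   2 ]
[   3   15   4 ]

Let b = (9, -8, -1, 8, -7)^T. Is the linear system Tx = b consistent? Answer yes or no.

no

Row reduce the augmented matrix [T | b].
R2 ← R2 + (2/5)·R1: [0, -54/5, -18/5, -22/5]
R3 ← R3 − (1/5)·R1: [0, 72/5, 24/5, -14/5]
R4 ← R4 − (4/5)·R1: [0, -42/5, -14/5, 4/5]
R5 ← R5 + (1/5)·R1: [0, 78/5, 26/5, -26/5]
R3 ← R3 + (4/3)·R2: [0, 0, 0, -26/3]
R4 ← R4 − (7/9)·R2: [0, 0, 0, 38/9]
R5 ← R5 + (13/9)·R2: [0, 0, 0, -104/9]
R4 ← R4 + (19/39)·R3: [0, 0, 0, 0]
R5 ← R5 − (4/3)·R3: [0, 0, 0, 0]
The echelon form has 3 nonzero rows; the last pivot sits in the augmented column, so rank(T) = 2 but rank([T|b]) = 3.
Since the ranks differ, the system is inconsistent.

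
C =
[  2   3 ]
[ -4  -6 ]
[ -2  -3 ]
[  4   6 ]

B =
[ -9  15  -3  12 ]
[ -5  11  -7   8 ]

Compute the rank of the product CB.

First compute CB:
[[-33,  63, -27,  48],
 [ 66, -126,  54, -96],
 [ 33, -63,  27, -48],
 [-66, 126, -54,  96]]
Now row reduce the product.
R2 ← R2 + (2)·R1: [0, 0, 0, 0]
R3 ← R3 + R1: [0, 0, 0, 0]
R4 ← R4 − (2)·R1: [0, 0, 0, 0]
1 nonzero row, so rank(CB) = 1.

1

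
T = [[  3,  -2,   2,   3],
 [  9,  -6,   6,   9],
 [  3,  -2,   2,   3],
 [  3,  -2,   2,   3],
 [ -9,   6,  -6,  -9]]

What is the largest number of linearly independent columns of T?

Row reduce to echelon form.
R2 ← R2 − (3)·R1: [0, 0, 0, 0]
R3 ← R3 − R1: [0, 0, 0, 0]
R4 ← R4 − R1: [0, 0, 0, 0]
R5 ← R5 + (3)·R1: [0, 0, 0, 0]
Echelon form has 1 nonzero row, so rank(T) = 1.
The rank gives the maximum number of linearly independent columns: 1.

1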